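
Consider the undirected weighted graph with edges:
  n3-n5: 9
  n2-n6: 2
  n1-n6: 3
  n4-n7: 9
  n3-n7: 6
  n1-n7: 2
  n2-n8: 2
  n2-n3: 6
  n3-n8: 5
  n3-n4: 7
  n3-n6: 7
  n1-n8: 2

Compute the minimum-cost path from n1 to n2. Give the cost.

4

Checking several routes:
n1→n6→n2: 3 + 2 = 5
n1→n8→n3→n2: 2 + 5 + 6 = 13
n1→n7→n3→n2: 2 + 6 + 6 = 14
n1→n8→n2: 2 + 2 = 4
Best route has total 4.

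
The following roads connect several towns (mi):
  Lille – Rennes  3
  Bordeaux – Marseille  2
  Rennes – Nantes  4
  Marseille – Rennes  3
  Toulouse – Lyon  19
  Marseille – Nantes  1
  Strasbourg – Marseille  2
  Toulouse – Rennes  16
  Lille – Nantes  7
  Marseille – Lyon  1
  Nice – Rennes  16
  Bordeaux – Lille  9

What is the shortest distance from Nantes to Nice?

20

Comparing a few candidate routes:
Nantes → Rennes → Nice: 4 + 16 = 20
Nantes → Marseille → Rennes → Nice: 1 + 3 + 16 = 20
Nantes → Lille → Rennes → Nice: 7 + 3 + 16 = 26
Shortest: 20 mi.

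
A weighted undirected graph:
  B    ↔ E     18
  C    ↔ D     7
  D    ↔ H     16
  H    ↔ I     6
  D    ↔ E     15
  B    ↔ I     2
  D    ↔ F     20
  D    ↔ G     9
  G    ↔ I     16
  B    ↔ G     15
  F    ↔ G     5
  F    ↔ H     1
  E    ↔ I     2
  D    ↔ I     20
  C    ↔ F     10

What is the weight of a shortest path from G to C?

Comparing a few candidate routes:
G-F-H-D-C: 5 + 1 + 16 + 7 = 29
G-I-H-F-C: 16 + 6 + 1 + 10 = 33
G-F-D-C: 5 + 20 + 7 = 32
G-F-C: 5 + 10 = 15
G-D-C: 9 + 7 = 16
Best route has total 15.

15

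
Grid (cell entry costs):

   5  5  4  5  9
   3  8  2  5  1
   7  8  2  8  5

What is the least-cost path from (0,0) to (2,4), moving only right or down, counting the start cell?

27

Take (0,0) (0,1) (0,2) (1,2) (1,3) (1,4) (2,4) for a total of 5 + 5 + 4 + 2 + 5 + 1 + 5 = 27.
For comparison, the top-then-right route costs 34.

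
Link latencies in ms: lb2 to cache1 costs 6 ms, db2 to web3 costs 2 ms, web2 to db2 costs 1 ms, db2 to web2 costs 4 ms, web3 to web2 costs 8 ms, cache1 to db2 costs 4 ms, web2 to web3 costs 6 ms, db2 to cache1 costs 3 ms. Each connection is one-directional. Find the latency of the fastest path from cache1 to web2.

8

Paths from cache1 to web2:
cache1→db2→web2: 4 + 4 = 8
cache1→db2→web3→web2: 4 + 2 + 8 = 14
Best route has total 8 ms.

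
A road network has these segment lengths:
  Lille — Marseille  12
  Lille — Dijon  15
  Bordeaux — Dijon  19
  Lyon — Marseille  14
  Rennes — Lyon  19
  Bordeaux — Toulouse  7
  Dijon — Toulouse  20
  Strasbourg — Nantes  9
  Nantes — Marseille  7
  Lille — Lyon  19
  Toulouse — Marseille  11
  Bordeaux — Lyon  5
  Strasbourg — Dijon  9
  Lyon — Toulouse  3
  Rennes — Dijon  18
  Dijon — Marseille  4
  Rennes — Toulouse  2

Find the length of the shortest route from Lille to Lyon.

19

Some routes from Lille to Lyon:
Lille -> Marseille -> Lyon: 12 + 14 = 26
Lille -> Marseille -> Toulouse -> Lyon: 12 + 11 + 3 = 26
Lille -> Marseille -> Toulouse -> Bordeaux -> Lyon: 12 + 11 + 7 + 5 = 35
Lille -> Dijon -> Marseille -> Lyon: 15 + 4 + 14 = 33
Lille -> Lyon: 19
Lille -> Dijon -> Marseille -> Toulouse -> Lyon: 15 + 4 + 11 + 3 = 33
Best route has total 19.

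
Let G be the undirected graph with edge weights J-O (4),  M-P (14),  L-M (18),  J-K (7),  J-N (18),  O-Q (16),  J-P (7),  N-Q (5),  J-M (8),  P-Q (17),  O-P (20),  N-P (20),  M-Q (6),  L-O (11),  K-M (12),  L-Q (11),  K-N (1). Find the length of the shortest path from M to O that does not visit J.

Comparing a few candidate routes:
M-Q-O: 6 + 16 = 22
M-K-N-Q-L-O: 12 + 1 + 5 + 11 + 11 = 40
M-P-O: 14 + 20 = 34
M-K-N-Q-O: 12 + 1 + 5 + 16 = 34
M-Q-L-O: 6 + 11 + 11 = 28
M-L-O: 18 + 11 = 29
Best route has total 22.

22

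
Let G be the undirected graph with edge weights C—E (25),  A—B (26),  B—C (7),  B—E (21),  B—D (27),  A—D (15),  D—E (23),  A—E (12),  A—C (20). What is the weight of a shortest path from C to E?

25

Checking several routes:
C -> B -> E: 7 + 21 = 28
C -> E: 25
C -> A -> E: 20 + 12 = 32
C -> B -> A -> E: 7 + 26 + 12 = 45
Shortest: 25.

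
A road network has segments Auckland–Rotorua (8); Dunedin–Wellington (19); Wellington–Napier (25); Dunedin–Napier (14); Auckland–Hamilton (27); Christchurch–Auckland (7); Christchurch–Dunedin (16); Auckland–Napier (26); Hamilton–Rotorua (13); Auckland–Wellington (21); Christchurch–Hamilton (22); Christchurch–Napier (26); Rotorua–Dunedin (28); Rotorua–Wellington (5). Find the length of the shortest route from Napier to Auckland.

26

Some routes from Napier to Auckland:
Napier → Wellington → Rotorua → Auckland: 25 + 5 + 8 = 38
Napier → Christchurch → Auckland: 26 + 7 = 33
Napier → Dunedin → Christchurch → Auckland: 14 + 16 + 7 = 37
Napier → Dunedin → Wellington → Rotorua → Auckland: 14 + 19 + 5 + 8 = 46
Napier → Auckland: 26
The minimum is 26.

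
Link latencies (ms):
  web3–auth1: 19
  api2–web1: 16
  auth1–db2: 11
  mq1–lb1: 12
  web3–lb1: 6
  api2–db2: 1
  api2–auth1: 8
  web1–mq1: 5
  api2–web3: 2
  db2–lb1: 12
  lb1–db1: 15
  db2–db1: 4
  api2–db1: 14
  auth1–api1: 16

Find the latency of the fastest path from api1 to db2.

Some routes from api1 to db2:
api1 - auth1 - db2: 16 + 11 = 27
api1 - auth1 - api2 - db1 - db2: 16 + 8 + 14 + 4 = 42
api1 - auth1 - web3 - api2 - db2: 16 + 19 + 2 + 1 = 38
api1 - auth1 - api2 - db2: 16 + 8 + 1 = 25
The minimum is 25 ms.

25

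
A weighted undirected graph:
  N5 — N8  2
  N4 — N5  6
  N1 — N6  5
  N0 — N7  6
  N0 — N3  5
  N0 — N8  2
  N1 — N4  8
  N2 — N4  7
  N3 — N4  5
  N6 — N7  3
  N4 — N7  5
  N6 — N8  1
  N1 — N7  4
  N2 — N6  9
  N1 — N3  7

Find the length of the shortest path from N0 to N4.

A few of the N0→N4 routes:
N0 -> N8 -> N6 -> N1 -> N4: 2 + 1 + 5 + 8 = 16
N0 -> N7 -> N4: 6 + 5 = 11
N0 -> N8 -> N5 -> N4: 2 + 2 + 6 = 10
N0 -> N3 -> N4: 5 + 5 = 10
N0 -> N8 -> N6 -> N7 -> N4: 2 + 1 + 3 + 5 = 11
Shortest: 10.

10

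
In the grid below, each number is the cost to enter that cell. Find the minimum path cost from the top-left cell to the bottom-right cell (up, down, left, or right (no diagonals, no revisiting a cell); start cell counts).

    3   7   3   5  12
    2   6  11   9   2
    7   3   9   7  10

39

Path r0c0 -> r0c1 -> r0c2 -> r0c3 -> r1c3 -> r1c4 -> r2c4: 3 + 7 + 3 + 5 + 9 + 2 + 10 = 39.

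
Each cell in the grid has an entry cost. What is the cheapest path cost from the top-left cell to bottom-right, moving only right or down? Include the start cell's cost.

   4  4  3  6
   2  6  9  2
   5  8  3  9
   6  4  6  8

35

Take [0,0] [1,0] [2,0] [3,0] [3,1] [3,2] [3,3] for a total of 4 + 2 + 5 + 6 + 4 + 6 + 8 = 35.
For comparison, the top-then-right route costs 36.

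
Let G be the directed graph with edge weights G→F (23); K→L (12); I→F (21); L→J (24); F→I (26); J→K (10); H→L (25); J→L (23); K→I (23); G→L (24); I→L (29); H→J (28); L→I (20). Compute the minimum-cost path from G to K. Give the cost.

58

Candidate routes:
G → L → J → K: 24 + 24 + 10 = 58
G → F → I → L → J → K: 23 + 26 + 29 + 24 + 10 = 112
Best route has total 58.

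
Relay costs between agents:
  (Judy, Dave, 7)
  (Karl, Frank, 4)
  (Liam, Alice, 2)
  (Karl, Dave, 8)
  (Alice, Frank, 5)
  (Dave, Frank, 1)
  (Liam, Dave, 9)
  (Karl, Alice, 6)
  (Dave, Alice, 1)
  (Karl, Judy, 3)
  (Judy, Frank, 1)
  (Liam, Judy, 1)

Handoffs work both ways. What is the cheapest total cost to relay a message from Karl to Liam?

Checking several routes:
Karl → Judy → Liam: 3 + 1 = 4
Karl → Frank → Judy → Liam: 4 + 1 + 1 = 6
Karl → Judy → Frank → Dave → Alice → Liam: 3 + 1 + 1 + 1 + 2 = 8
Karl → Alice → Liam: 6 + 2 = 8
Shortest: 4.

4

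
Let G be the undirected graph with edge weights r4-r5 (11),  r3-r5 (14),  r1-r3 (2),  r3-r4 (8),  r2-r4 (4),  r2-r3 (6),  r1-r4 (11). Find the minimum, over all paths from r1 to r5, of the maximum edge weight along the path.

11

Comparing a few candidate routes:
r1→r4→r5: max(11, 11) = 11
r1→r3→r2→r4→r5: max(2, 6, 4, 11) = 11
r1→r3→r4→r5: max(2, 8, 11) = 11
The minimum achievable maximum is 11.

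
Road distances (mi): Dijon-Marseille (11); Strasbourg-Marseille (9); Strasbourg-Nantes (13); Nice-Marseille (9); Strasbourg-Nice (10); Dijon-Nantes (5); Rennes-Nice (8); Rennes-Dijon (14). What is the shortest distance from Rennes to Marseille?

17

Comparing a few candidate routes:
Rennes -> Nice -> Strasbourg -> Marseille: 8 + 10 + 9 = 27
Rennes -> Dijon -> Marseille: 14 + 11 = 25
Rennes -> Nice -> Marseille: 8 + 9 = 17
Rennes -> Dijon -> Nantes -> Strasbourg -> Marseille: 14 + 5 + 13 + 9 = 41
Rennes -> Nice -> Strasbourg -> Nantes -> Dijon -> Marseille: 8 + 10 + 13 + 5 + 11 = 47
The minimum is 17 mi.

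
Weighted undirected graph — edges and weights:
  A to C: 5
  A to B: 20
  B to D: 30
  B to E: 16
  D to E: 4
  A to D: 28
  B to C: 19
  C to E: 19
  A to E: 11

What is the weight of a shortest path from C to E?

Some routes from C to E:
C - A - D - E: 5 + 28 + 4 = 37
C - A - E: 5 + 11 = 16
C - A - B - E: 5 + 20 + 16 = 41
C - E: 19
C - B - E: 19 + 16 = 35
Best route has total 16.

16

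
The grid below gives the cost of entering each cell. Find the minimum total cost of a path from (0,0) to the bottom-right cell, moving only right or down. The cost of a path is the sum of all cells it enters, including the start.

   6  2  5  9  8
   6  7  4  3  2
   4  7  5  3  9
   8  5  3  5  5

33

Take [0,0] -> [0,1] -> [0,2] -> [1,2] -> [1,3] -> [2,3] -> [3,3] -> [3,4] for a total of 6 + 2 + 5 + 4 + 3 + 3 + 5 + 5 = 33.
For comparison, the top-then-right route costs 46.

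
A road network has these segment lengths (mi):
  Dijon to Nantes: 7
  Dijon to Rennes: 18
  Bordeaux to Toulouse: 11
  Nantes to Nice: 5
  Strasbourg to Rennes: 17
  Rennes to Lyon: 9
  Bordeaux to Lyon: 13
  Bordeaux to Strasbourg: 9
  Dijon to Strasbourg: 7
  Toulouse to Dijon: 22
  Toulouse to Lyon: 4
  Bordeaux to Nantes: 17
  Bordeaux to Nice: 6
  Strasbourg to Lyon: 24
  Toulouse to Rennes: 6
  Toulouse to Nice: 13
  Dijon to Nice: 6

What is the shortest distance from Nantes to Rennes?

24

Some routes from Nantes to Rennes:
Nantes → Dijon → Strasbourg → Rennes: 7 + 7 + 17 = 31
Nantes → Nice → Toulouse → Rennes: 5 + 13 + 6 = 24
Nantes → Dijon → Rennes: 7 + 18 = 25
Nantes → Nice → Bordeaux → Toulouse → Rennes: 5 + 6 + 11 + 6 = 28
Nantes → Nice → Dijon → Rennes: 5 + 6 + 18 = 29
The minimum is 24 mi.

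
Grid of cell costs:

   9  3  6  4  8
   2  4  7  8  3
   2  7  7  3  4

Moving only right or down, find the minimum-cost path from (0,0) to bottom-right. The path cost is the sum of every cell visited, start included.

One optimal route is [0,0] -> [1,0] -> [2,0] -> [2,1] -> [2,2] -> [2,3] -> [2,4].
Its cost is 9 + 2 + 2 + 7 + 7 + 3 + 4 = 34.

34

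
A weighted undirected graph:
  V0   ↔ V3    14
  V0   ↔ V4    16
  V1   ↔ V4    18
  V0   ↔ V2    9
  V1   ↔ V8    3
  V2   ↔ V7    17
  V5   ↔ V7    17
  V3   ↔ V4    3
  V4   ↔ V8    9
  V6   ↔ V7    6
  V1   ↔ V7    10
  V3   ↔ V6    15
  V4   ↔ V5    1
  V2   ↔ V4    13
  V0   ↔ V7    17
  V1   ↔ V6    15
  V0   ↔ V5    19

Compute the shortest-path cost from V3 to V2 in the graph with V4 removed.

23

Some routes from V3 to V2 avoiding V4:
V3 -> V0 -> V7 -> V2: 14 + 17 + 17 = 48
V3 -> V0 -> V2: 14 + 9 = 23
V3 -> V6 -> V1 -> V7 -> V2: 15 + 15 + 10 + 17 = 57
V3 -> V6 -> V7 -> V0 -> V2: 15 + 6 + 17 + 9 = 47
V3 -> V6 -> V7 -> V2: 15 + 6 + 17 = 38
Best route has total 23.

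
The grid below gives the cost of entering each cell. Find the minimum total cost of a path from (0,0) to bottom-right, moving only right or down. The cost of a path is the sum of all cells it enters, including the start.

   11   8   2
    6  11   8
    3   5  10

35

Cheapest: (0,0) (1,0) (2,0) (2,1) (2,2)
  11 + 6 + 3 + 5 + 10 = 35
(Top row then right column would cost 39.)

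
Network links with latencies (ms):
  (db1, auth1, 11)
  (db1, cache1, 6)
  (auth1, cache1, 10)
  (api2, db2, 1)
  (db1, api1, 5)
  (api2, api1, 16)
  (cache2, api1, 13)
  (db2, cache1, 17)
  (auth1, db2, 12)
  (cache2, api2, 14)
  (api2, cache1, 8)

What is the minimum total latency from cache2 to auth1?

A few of the cache2→auth1 routes:
cache2 - api2 - db2 - auth1: 14 + 1 + 12 = 27
cache2 - api1 - db1 - auth1: 13 + 5 + 11 = 29
cache2 - api2 - cache1 - auth1: 14 + 8 + 10 = 32
The minimum is 27 ms.

27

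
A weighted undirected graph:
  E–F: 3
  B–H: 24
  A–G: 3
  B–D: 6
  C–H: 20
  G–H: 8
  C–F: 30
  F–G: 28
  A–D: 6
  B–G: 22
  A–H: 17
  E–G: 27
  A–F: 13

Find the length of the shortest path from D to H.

A few of the D→H routes:
D-A-G-H: 6 + 3 + 8 = 17
D-B-G-H: 6 + 22 + 8 = 36
D-B-H: 6 + 24 = 30
D-A-G-B-H: 6 + 3 + 22 + 24 = 55
D-A-H: 6 + 17 = 23
D-B-G-A-H: 6 + 22 + 3 + 17 = 48
Shortest: 17.

17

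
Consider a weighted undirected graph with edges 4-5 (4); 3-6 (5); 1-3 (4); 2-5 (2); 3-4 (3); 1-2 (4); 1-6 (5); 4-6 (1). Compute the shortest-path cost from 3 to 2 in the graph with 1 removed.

9

Paths from 3 to 2 avoiding 1:
3→6→4→5→2: 5 + 1 + 4 + 2 = 12
3→4→5→2: 3 + 4 + 2 = 9
Shortest: 9.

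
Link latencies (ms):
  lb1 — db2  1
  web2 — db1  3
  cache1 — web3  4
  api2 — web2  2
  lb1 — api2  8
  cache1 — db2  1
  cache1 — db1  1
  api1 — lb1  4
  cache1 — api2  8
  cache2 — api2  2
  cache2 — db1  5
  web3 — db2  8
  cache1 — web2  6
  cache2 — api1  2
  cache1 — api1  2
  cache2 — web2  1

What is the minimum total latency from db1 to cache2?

Comparing a few candidate routes:
db1-cache1-web2-cache2: 1 + 6 + 1 = 8
db1-web2-api2-cache2: 3 + 2 + 2 = 7
db1-web2-cache2: 3 + 1 = 4
db1-cache1-api1-cache2: 1 + 2 + 2 = 5
db1-cache2: 5
Shortest: 4 ms.

4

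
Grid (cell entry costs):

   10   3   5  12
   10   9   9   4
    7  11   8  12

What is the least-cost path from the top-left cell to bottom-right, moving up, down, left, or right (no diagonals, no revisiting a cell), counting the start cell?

43

Take [0,0] [0,1] [0,2] [1,2] [1,3] [2,3] for a total of 10 + 3 + 5 + 9 + 4 + 12 = 43.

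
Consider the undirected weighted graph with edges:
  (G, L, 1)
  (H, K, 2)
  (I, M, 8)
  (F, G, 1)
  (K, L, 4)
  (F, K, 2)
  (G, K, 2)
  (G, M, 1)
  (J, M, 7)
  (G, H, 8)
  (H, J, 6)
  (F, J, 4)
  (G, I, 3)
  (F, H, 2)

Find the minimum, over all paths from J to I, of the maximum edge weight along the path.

4

A few of the J→I routes:
J→F→K→G→I: max(4, 2, 2, 3) = 4
J→F→K→L→G→I: max(4, 2, 4, 1, 3) = 4
J→H→K→G→I: max(6, 2, 2, 3) = 6
J→F→H→K→L→G→I: max(4, 2, 2, 4, 1, 3) = 4
J→F→G→I: max(4, 1, 3) = 4
J→F→H→K→G→I: max(4, 2, 2, 2, 3) = 4
Smallest bottleneck: 4.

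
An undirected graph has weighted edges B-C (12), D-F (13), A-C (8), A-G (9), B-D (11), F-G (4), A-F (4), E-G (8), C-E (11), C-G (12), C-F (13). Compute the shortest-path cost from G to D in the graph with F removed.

35

Routes from G to D avoiding F:
G -> A -> C -> B -> D: 9 + 8 + 12 + 11 = 40
G -> C -> B -> D: 12 + 12 + 11 = 35
G -> E -> C -> B -> D: 8 + 11 + 12 + 11 = 42
The minimum is 35.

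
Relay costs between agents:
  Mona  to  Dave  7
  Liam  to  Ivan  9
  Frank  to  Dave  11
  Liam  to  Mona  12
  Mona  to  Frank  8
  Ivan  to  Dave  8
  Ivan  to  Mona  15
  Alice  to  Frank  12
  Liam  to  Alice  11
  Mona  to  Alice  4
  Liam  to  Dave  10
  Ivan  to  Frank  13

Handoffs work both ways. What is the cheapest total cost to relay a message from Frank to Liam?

Checking several routes:
Frank - Mona - Liam: 8 + 12 = 20
Frank - Mona - Alice - Liam: 8 + 4 + 11 = 23
Frank - Dave - Liam: 11 + 10 = 21
Frank - Ivan - Liam: 13 + 9 = 22
Frank - Mona - Dave - Liam: 8 + 7 + 10 = 25
Frank - Alice - Liam: 12 + 11 = 23
Shortest: 20.

20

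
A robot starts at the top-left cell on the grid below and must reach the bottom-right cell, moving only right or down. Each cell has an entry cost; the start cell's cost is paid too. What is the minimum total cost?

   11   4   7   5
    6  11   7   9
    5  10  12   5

41

Path (0,0) -> (0,1) -> (0,2) -> (0,3) -> (1,3) -> (2,3): 11 + 4 + 7 + 5 + 9 + 5 = 41.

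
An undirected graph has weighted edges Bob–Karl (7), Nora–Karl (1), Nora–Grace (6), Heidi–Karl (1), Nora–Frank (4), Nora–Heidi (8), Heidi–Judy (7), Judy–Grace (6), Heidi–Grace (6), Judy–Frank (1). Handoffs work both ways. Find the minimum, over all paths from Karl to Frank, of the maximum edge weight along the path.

A few of the Karl→Frank routes:
Karl - Nora - Grace - Judy - Frank: max(1, 6, 6, 1) = 6
Karl - Nora - Frank: max(1, 4) = 4
Karl - Heidi - Grace - Nora - Frank: max(1, 6, 6, 4) = 6
Karl - Heidi - Grace - Judy - Frank: max(1, 6, 6, 1) = 6
Karl - Nora - Grace - Heidi - Judy - Frank: max(1, 6, 6, 7, 1) = 7
Smallest bottleneck: 4.

4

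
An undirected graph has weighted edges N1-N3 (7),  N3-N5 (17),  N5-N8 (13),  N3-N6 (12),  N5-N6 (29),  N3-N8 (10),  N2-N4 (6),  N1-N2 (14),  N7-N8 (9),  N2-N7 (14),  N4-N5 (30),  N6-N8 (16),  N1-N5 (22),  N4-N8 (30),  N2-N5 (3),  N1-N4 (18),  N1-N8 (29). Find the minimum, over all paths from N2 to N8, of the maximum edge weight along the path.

13

Comparing a few candidate routes:
N2 - N7 - N8: max(14, 9) = 14
N2 - N5 - N8: max(3, 13) = 13
N2 - N1 - N3 - N8: max(14, 7, 10) = 14
N2 - N1 - N3 - N6 - N8: max(14, 7, 12, 16) = 16
N2 - N1 - N3 - N5 - N8: max(14, 7, 17, 13) = 17
The minimum achievable maximum is 13.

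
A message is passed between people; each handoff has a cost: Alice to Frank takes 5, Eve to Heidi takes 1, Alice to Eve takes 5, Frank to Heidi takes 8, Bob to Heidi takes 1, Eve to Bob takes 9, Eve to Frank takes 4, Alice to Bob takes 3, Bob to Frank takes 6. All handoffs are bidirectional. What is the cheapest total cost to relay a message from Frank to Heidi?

5

Checking several routes:
Frank → Bob → Heidi: 6 + 1 = 7
Frank → Heidi: 8
Frank → Eve → Heidi: 4 + 1 = 5
Shortest: 5.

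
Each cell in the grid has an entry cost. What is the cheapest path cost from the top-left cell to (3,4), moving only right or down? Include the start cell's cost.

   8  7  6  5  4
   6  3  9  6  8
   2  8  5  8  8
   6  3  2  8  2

37

Best path: [0,0]→[1,0]→[2,0]→[3,0]→[3,1]→[3,2]→[3,3]→[3,4]
Cost: 8 + 6 + 2 + 6 + 3 + 2 + 8 + 2 = 37
(Top row then right column would cost 48.)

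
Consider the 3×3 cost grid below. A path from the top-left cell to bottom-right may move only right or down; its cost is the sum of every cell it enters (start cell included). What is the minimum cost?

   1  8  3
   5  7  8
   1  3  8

One optimal route is (0,0) (1,0) (2,0) (2,1) (2,2).
Its cost is 1 + 5 + 1 + 3 + 8 = 18.
For comparison, the top-then-right route costs 28.

18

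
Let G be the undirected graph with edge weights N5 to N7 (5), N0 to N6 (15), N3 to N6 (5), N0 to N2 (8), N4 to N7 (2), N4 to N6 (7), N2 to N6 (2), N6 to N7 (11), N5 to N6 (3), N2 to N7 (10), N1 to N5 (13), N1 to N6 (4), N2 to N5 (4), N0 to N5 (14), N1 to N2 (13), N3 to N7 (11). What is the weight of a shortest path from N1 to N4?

A few of the N1→N4 routes:
N1-N6-N5-N7-N4: 4 + 3 + 5 + 2 = 14
N1-N6-N2-N5-N7-N4: 4 + 2 + 4 + 5 + 2 = 17
N1-N6-N4: 4 + 7 = 11
Best route has total 11.

11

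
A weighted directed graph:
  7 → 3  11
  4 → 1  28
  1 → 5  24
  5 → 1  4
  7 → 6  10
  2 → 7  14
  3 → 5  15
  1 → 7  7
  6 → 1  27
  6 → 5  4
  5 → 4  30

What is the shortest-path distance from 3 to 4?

45

Paths from 3 to 4:
3 → 5 → 4: 15 + 30 = 45
Best route has total 45.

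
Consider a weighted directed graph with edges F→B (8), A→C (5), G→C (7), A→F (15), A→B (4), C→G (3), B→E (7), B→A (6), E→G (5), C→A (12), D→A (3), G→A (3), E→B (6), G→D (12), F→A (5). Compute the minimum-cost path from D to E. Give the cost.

Candidate routes:
D - A - F - B - E: 3 + 15 + 8 + 7 = 33
D - A - B - E: 3 + 4 + 7 = 14
Best route has total 14.

14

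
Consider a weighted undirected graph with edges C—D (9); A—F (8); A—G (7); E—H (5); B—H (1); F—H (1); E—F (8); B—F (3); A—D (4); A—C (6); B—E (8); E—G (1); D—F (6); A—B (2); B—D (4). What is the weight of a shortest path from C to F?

Checking several routes:
C -> A -> B -> F: 6 + 2 + 3 = 11
C -> D -> B -> H -> F: 9 + 4 + 1 + 1 = 15
C -> A -> F: 6 + 8 = 14
C -> A -> B -> H -> F: 6 + 2 + 1 + 1 = 10
Best route has total 10.

10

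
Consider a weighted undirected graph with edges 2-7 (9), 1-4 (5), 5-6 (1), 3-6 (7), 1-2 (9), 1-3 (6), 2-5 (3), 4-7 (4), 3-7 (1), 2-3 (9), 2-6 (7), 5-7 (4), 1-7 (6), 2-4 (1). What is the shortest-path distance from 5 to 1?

9

Checking several routes:
5 - 7 - 1: 4 + 6 = 10
5 - 2 - 4 - 1: 3 + 1 + 5 = 9
5 - 2 - 1: 3 + 9 = 12
5 - 7 - 3 - 1: 4 + 1 + 6 = 11
5 - 7 - 4 - 1: 4 + 4 + 5 = 13
Best route has total 9.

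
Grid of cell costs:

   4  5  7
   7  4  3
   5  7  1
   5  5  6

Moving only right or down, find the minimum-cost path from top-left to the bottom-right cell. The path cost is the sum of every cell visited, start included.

23

Take [0,0] → [0,1] → [1,1] → [1,2] → [2,2] → [3,2] for a total of 4 + 5 + 4 + 3 + 1 + 6 = 23.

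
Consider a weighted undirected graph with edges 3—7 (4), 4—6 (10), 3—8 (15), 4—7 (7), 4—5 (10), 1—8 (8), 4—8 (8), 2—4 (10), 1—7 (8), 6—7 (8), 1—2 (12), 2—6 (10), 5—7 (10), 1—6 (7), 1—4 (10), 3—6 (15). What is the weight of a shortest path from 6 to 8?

15

Some routes from 6 to 8:
6 - 7 - 4 - 8: 8 + 7 + 8 = 23
6 - 7 - 1 - 8: 8 + 8 + 8 = 24
6 - 4 - 8: 10 + 8 = 18
6 - 1 - 8: 7 + 8 = 15
Best route has total 15.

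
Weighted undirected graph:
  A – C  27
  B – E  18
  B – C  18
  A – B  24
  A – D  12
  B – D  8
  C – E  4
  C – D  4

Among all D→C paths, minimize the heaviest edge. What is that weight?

Comparing a few candidate routes:
D→A→B→E→C: max(12, 24, 18, 4) = 24
D→B→E→C: max(8, 18, 4) = 18
D→C: max(4) = 4
D→A→B→C: max(12, 24, 18) = 24
D→B→C: max(8, 18) = 18
The minimum achievable maximum is 4.

4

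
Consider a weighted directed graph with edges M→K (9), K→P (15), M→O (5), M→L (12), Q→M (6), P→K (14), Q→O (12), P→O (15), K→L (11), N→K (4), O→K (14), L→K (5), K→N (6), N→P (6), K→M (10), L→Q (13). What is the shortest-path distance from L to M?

Routes from L to M:
L-K-M: 5 + 10 = 15
L-Q-M: 13 + 6 = 19
L-Q-O-K-M: 13 + 12 + 14 + 10 = 49
Best route has total 15.

15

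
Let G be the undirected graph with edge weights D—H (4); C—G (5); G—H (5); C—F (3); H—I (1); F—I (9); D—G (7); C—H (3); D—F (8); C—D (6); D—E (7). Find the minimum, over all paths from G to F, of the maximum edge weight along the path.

Comparing a few candidate routes:
G→H→D→C→F: max(5, 4, 6, 3) = 6
G→D→C→F: max(7, 6, 3) = 7
G→H→C→F: max(5, 3, 3) = 5
G→C→F: max(5, 3) = 5
Smallest bottleneck: 5.

5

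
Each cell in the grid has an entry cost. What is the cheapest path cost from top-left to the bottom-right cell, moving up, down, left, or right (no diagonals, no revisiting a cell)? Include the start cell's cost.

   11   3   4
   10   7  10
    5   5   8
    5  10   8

42

Take r0c0 -> r0c1 -> r1c1 -> r2c1 -> r2c2 -> r3c2 for a total of 11 + 3 + 7 + 5 + 8 + 8 = 42.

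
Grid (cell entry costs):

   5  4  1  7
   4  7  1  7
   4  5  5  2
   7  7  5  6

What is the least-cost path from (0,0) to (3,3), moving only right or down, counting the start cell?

24

Take [0,0] [0,1] [0,2] [1,2] [2,2] [2,3] [3,3] for a total of 5 + 4 + 1 + 1 + 5 + 2 + 6 = 24.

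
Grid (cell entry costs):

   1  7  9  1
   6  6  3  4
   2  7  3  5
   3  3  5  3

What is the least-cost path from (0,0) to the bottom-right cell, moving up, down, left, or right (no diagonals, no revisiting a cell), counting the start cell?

23

Path [0,0] -> [1,0] -> [2,0] -> [3,0] -> [3,1] -> [3,2] -> [3,3]: 1 + 6 + 2 + 3 + 3 + 5 + 3 = 23.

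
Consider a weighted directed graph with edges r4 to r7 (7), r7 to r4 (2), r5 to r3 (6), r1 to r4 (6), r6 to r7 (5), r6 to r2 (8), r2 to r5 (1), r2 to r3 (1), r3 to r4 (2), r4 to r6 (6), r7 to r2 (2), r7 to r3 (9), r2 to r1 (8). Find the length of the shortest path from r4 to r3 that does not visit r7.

15

Candidate routes:
r4-r6-r2-r5-r3: 6 + 8 + 1 + 6 = 21
r4-r6-r2-r3: 6 + 8 + 1 = 15
Best route has total 15.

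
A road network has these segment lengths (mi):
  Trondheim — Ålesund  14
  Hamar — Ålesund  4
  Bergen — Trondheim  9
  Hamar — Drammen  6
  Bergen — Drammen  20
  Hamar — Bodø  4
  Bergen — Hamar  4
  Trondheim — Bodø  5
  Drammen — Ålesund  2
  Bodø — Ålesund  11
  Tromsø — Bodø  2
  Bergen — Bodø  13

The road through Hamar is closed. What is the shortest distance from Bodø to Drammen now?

13

Some routes from Bodø to Drammen avoiding Hamar:
Bodø -> Trondheim -> Bergen -> Drammen: 5 + 9 + 20 = 34
Bodø -> Bergen -> Trondheim -> Ålesund -> Drammen: 13 + 9 + 14 + 2 = 38
Bodø -> Bergen -> Drammen: 13 + 20 = 33
Bodø -> Ålesund -> Drammen: 11 + 2 = 13
Bodø -> Trondheim -> Ålesund -> Drammen: 5 + 14 + 2 = 21
Shortest: 13 mi.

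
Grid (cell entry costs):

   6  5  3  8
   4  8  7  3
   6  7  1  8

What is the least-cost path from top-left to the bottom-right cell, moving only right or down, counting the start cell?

Cheapest: [0,0] [0,1] [0,2] [1,2] [2,2] [2,3]
  6 + 5 + 3 + 7 + 1 + 8 = 30

30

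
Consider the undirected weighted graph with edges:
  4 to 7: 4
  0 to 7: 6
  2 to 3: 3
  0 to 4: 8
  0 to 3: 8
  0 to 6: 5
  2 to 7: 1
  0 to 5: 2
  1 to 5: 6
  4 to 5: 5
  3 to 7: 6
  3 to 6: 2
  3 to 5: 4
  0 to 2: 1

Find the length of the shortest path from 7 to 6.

Checking several routes:
7→2→0→5→3→6: 1 + 1 + 2 + 4 + 2 = 10
7→3→6: 6 + 2 = 8
7→0→2→3→6: 6 + 1 + 3 + 2 = 12
7→2→0→6: 1 + 1 + 5 = 7
7→2→3→6: 1 + 3 + 2 = 6
7→0→6: 6 + 5 = 11
Best route has total 6.

6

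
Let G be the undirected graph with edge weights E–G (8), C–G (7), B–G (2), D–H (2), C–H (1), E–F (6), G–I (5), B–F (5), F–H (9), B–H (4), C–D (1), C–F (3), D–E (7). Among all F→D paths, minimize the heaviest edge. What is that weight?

3

Comparing a few candidate routes:
F-C-H-D: max(3, 1, 2) = 3
F-B-H-C-D: max(5, 4, 1, 1) = 5
F-B-G-C-H-D: max(5, 2, 7, 1, 2) = 7
F-C-D: max(3, 1) = 3
F-B-H-D: max(5, 4, 2) = 5
Best route has worst link 3.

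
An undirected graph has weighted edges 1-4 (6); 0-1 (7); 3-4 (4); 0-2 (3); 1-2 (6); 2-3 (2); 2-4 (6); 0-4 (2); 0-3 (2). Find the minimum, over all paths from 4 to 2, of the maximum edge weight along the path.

A few of the 4→2 routes:
4→3→2: max(4, 2) = 4
4→0→3→2: max(2, 2, 2) = 2
4→0→2: max(2, 3) = 3
4→3→0→2: max(4, 2, 3) = 4
Smallest bottleneck: 2.

2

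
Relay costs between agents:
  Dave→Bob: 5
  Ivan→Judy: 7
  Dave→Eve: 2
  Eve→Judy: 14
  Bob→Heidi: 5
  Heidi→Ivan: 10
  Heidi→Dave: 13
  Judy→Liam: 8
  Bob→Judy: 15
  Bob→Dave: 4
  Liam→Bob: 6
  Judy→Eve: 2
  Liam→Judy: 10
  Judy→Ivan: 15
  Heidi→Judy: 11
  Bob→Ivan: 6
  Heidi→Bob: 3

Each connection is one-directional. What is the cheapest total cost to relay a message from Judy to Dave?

Candidate routes:
Judy -> Liam -> Bob -> Dave: 8 + 6 + 4 = 18
Judy -> Liam -> Bob -> Heidi -> Dave: 8 + 6 + 5 + 13 = 32
Best route has total 18.

18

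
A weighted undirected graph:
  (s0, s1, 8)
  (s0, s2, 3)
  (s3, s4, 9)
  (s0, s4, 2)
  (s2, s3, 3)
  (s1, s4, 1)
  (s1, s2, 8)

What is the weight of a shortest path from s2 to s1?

6

Checking several routes:
s2 - s0 - s1: 3 + 8 = 11
s2 - s1: 8
s2 - s0 - s4 - s1: 3 + 2 + 1 = 6
Shortest: 6.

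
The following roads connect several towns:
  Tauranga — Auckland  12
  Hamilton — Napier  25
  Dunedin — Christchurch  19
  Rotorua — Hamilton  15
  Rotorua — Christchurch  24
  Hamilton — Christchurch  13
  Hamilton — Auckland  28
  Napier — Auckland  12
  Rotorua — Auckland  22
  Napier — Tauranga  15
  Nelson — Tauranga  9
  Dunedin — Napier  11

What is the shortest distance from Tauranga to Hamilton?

A few of the Tauranga→Hamilton routes:
Tauranga-Napier-Hamilton: 15 + 25 = 40
Tauranga-Auckland-Hamilton: 12 + 28 = 40
Tauranga-Auckland-Napier-Hamilton: 12 + 12 + 25 = 49
Best route has total 40.

40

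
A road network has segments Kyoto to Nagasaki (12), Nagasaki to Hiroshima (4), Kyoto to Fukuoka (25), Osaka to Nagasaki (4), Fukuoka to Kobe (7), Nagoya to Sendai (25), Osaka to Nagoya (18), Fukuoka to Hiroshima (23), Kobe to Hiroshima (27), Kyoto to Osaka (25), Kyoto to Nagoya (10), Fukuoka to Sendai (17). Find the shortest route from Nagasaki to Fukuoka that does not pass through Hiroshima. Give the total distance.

37

Checking several routes:
Nagasaki-Kyoto-Nagoya-Sendai-Fukuoka: 12 + 10 + 25 + 17 = 64
Nagasaki-Kyoto-Fukuoka: 12 + 25 = 37
Nagasaki-Osaka-Nagoya-Sendai-Fukuoka: 4 + 18 + 25 + 17 = 64
Nagasaki-Osaka-Nagoya-Kyoto-Fukuoka: 4 + 18 + 10 + 25 = 57
Nagasaki-Osaka-Kyoto-Fukuoka: 4 + 25 + 25 = 54
Nagasaki-Osaka-Kyoto-Nagoya-Sendai-Fukuoka: 4 + 25 + 10 + 25 + 17 = 81
Shortest: 37 km.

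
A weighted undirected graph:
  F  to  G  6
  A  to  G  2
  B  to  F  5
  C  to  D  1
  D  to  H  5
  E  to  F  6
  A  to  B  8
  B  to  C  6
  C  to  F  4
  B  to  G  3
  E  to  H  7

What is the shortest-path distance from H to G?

Comparing a few candidate routes:
H - D - C - B - G: 5 + 1 + 6 + 3 = 15
H - D - C - F - G: 5 + 1 + 4 + 6 = 16
H - D - C - B - A - G: 5 + 1 + 6 + 8 + 2 = 22
H - E - F - B - G: 7 + 6 + 5 + 3 = 21
H - D - C - F - B - G: 5 + 1 + 4 + 5 + 3 = 18
H - E - F - G: 7 + 6 + 6 = 19
Shortest: 15.

15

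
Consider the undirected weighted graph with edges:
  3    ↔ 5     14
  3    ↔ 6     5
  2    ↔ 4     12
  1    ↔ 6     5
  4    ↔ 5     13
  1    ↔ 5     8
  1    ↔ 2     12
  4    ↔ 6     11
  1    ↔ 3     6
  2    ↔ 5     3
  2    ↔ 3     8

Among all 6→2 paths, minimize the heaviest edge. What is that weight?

Some routes from 6 to 2:
6 -> 3 -> 1 -> 5 -> 2: max(5, 6, 8, 3) = 8
6 -> 1 -> 5 -> 2: max(5, 8, 3) = 8
6 -> 1 -> 3 -> 2: max(5, 6, 8) = 8
6 -> 3 -> 2: max(5, 8) = 8
Best route has worst link 8.

8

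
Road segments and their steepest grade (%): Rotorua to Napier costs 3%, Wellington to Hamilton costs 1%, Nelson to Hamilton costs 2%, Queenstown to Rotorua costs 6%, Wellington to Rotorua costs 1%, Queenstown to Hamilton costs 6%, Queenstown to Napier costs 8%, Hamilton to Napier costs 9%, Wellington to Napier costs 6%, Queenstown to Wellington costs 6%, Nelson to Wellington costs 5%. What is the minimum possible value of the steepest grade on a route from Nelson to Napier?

3

Checking several routes:
Nelson-Hamilton-Queenstown-Wellington-Napier: max(2, 6, 6, 6) = 6
Nelson-Hamilton-Queenstown-Rotorua-Napier: max(2, 6, 6, 3) = 6
Nelson-Hamilton-Wellington-Rotorua-Napier: max(2, 1, 1, 3) = 3
Nelson-Hamilton-Queenstown-Wellington-Rotorua-Napier: max(2, 6, 6, 1, 3) = 6
Nelson-Wellington-Rotorua-Napier: max(5, 1, 3) = 5
Smallest bottleneck: 3%.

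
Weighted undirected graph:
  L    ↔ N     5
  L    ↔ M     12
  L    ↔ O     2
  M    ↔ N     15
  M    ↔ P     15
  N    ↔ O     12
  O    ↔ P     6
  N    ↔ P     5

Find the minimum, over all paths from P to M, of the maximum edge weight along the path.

12

Some routes from P to M:
P -> O -> L -> M: max(6, 2, 12) = 12
P -> N -> O -> L -> M: max(5, 12, 2, 12) = 12
P -> O -> L -> N -> M: max(6, 2, 5, 15) = 15
P -> O -> N -> M: max(6, 12, 15) = 15
P -> O -> N -> L -> M: max(6, 12, 5, 12) = 12
P -> N -> L -> M: max(5, 5, 12) = 12
The minimum achievable maximum is 12.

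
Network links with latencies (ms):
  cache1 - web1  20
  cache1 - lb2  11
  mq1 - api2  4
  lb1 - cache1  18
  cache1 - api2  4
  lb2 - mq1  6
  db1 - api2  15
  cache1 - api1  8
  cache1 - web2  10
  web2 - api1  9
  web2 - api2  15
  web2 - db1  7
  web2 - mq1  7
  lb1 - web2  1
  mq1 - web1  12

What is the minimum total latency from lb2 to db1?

20

Comparing a few candidate routes:
lb2 - cache1 - api2 - db1: 11 + 4 + 15 = 30
lb2 - mq1 - api2 - cache1 - web2 - db1: 6 + 4 + 4 + 10 + 7 = 31
lb2 - cache1 - web2 - db1: 11 + 10 + 7 = 28
lb2 - mq1 - api2 - db1: 6 + 4 + 15 = 25
lb2 - mq1 - web2 - db1: 6 + 7 + 7 = 20
lb2 - mq1 - api2 - web2 - db1: 6 + 4 + 15 + 7 = 32
Best route has total 20 ms.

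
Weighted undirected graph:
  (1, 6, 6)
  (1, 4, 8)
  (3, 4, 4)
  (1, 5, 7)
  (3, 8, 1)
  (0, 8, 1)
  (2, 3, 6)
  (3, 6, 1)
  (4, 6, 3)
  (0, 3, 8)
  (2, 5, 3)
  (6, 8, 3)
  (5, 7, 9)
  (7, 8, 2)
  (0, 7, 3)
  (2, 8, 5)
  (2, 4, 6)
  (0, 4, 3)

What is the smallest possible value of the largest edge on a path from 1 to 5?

Checking several routes:
1 -> 6 -> 3 -> 8 -> 2 -> 5: max(6, 1, 1, 5, 3) = 6
1 -> 6 -> 3 -> 4 -> 0 -> 7 -> 8 -> 2 -> 5: max(6, 1, 4, 3, 3, 2, 5, 3) = 6
1 -> 6 -> 3 -> 8 -> 0 -> 4 -> 2 -> 5: max(6, 1, 1, 1, 3, 6, 3) = 6
1 -> 6 -> 3 -> 2 -> 5: max(6, 1, 6, 3) = 6
1 -> 6 -> 3 -> 8 -> 7 -> 0 -> 4 -> 2 -> 5: max(6, 1, 1, 2, 3, 3, 6, 3) = 6
The minimum achievable maximum is 6.

6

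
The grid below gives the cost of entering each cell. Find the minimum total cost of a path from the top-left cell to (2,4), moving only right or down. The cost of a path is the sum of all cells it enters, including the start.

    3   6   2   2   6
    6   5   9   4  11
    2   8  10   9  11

37

Cheapest: [0,0] → [0,1] → [0,2] → [0,3] → [1,3] → [2,3] → [2,4]
  3 + 6 + 2 + 2 + 4 + 9 + 11 = 37
For comparison, the top-then-right route costs 41.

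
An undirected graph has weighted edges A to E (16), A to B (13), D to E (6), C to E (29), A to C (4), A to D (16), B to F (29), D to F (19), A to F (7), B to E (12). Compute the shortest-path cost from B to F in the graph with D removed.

Candidate routes:
B → F: 29
B → E → C → A → F: 12 + 29 + 4 + 7 = 52
B → A → F: 13 + 7 = 20
B → E → A → F: 12 + 16 + 7 = 35
Best route has total 20.

20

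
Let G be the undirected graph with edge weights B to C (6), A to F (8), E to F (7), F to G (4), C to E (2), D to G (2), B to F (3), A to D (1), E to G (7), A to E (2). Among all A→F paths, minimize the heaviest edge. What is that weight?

4

A few of the A→F routes:
A → D → G → F: max(1, 2, 4) = 4
A → D → G → E → C → B → F: max(1, 2, 7, 2, 6, 3) = 7
A → D → G → E → F: max(1, 2, 7, 7) = 7
A → E → C → B → F: max(2, 2, 6, 3) = 6
A → E → F: max(2, 7) = 7
Best route has worst link 4.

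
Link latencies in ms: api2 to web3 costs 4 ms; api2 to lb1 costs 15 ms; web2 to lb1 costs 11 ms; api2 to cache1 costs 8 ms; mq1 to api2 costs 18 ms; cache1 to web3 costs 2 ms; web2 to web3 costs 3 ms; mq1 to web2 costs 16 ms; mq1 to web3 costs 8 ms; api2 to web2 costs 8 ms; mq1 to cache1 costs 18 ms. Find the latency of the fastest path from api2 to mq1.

12

Some routes from api2 to mq1:
api2 → mq1: 18
api2 → web3 → mq1: 4 + 8 = 12
api2 → cache1 → web3 → mq1: 8 + 2 + 8 = 18
api2 → web2 → web3 → mq1: 8 + 3 + 8 = 19
api2 → web3 → web2 → mq1: 4 + 3 + 16 = 23
Best route has total 12 ms.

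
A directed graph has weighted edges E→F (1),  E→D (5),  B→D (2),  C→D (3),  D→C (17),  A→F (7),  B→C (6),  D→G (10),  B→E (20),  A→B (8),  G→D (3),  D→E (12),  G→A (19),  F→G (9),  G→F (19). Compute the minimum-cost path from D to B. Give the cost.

Routes from D to B:
D→G→A→B: 10 + 19 + 8 = 37
D→E→F→G→A→B: 12 + 1 + 9 + 19 + 8 = 49
Shortest: 37.

37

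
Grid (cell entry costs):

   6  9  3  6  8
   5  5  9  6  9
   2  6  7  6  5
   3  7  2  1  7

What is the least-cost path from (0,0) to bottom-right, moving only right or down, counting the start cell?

Cheapest: (0,0) -> (1,0) -> (2,0) -> (3,0) -> (3,1) -> (3,2) -> (3,3) -> (3,4)
  6 + 5 + 2 + 3 + 7 + 2 + 1 + 7 = 33
For comparison, the top-then-right route costs 53.

33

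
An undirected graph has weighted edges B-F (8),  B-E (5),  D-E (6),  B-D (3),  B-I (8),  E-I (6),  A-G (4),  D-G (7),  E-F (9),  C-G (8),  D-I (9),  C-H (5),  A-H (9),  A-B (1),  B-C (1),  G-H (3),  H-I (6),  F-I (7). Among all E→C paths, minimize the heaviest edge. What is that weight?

Some routes from E to C:
E-B-C: max(5, 1) = 5
E-D-B-C: max(6, 3, 1) = 6
E-D-B-A-G-H-C: max(6, 3, 1, 4, 3, 5) = 6
E-B-A-G-H-C: max(5, 1, 4, 3, 5) = 5
Smallest bottleneck: 5.

5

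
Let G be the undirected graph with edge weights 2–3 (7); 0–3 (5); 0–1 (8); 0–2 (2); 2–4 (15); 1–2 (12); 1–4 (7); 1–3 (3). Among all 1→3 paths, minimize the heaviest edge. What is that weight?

Comparing a few candidate routes:
1-0-2-3: max(8, 2, 7) = 8
1-3: max(3) = 3
1-2-0-3: max(12, 2, 5) = 12
1-4-2-3: max(7, 15, 7) = 15
1-2-3: max(12, 7) = 12
1-0-3: max(8, 5) = 8
Smallest bottleneck: 3.

3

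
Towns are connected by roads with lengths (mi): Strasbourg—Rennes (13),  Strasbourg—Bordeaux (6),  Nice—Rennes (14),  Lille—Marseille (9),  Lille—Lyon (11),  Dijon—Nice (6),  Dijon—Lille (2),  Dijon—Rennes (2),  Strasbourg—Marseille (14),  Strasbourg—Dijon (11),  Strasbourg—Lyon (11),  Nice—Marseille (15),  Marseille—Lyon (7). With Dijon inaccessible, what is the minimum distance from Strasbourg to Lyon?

Checking several routes:
Strasbourg→Marseille→Lille→Lyon: 14 + 9 + 11 = 34
Strasbourg→Marseille→Lyon: 14 + 7 = 21
Strasbourg→Lyon: 11
The minimum is 11 mi.

11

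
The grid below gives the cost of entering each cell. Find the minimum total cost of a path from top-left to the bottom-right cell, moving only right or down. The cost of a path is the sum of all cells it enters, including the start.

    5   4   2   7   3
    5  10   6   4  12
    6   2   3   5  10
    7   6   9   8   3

One optimal route is [0,0]→[0,1]→[0,2]→[1,2]→[2,2]→[2,3]→[3,3]→[3,4].
Its cost is 5 + 4 + 2 + 6 + 3 + 5 + 8 + 3 = 36.

36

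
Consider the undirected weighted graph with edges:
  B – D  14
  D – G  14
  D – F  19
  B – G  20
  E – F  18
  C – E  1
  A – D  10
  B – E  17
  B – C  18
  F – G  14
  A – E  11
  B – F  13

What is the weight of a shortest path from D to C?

Comparing a few candidate routes:
D→F→E→C: 19 + 18 + 1 = 38
D→A→E→C: 10 + 11 + 1 = 22
D→B→C: 14 + 18 = 32
D→B→E→C: 14 + 17 + 1 = 32
Best route has total 22.

22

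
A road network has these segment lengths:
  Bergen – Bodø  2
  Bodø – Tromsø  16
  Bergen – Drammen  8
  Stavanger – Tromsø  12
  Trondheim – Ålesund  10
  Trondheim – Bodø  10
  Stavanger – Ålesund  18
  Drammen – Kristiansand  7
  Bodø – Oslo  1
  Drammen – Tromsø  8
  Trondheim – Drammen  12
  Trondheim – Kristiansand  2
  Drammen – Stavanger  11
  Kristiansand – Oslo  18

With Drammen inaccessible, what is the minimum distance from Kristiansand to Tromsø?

Comparing a few candidate routes:
Kristiansand -> Trondheim -> Ålesund -> Stavanger -> Tromsø: 2 + 10 + 18 + 12 = 42
Kristiansand -> Oslo -> Bodø -> Tromsø: 18 + 1 + 16 = 35
Kristiansand -> Trondheim -> Bodø -> Tromsø: 2 + 10 + 16 = 28
Best route has total 28.

28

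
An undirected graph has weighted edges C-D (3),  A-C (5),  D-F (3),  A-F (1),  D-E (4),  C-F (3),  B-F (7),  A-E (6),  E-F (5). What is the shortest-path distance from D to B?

Checking several routes:
D - E - F - B: 4 + 5 + 7 = 16
D - F - B: 3 + 7 = 10
D - C - A - F - B: 3 + 5 + 1 + 7 = 16
D - C - F - B: 3 + 3 + 7 = 13
Shortest: 10.

10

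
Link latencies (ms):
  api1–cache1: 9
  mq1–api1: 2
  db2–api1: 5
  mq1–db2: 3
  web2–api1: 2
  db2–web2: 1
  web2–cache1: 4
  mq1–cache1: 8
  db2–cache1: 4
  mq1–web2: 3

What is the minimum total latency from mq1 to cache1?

Checking several routes:
mq1-web2-cache1: 3 + 4 = 7
mq1-web2-db2-cache1: 3 + 1 + 4 = 8
mq1-db2-web2-cache1: 3 + 1 + 4 = 8
mq1-cache1: 8
mq1-db2-cache1: 3 + 4 = 7
mq1-api1-web2-cache1: 2 + 2 + 4 = 8
Shortest: 7 ms.

7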